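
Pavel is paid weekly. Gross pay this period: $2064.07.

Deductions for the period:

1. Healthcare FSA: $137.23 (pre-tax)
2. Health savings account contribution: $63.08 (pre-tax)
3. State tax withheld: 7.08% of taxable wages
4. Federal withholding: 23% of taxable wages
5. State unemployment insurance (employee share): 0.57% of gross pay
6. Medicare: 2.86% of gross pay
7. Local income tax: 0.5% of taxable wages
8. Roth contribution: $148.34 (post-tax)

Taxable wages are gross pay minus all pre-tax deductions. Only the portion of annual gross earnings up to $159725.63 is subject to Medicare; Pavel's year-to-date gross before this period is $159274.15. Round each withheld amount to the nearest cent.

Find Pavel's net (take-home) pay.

$1120.81

Health savings account contribution: $63.08
Healthcare FSA: $137.23
Pre-tax total = $63.08 + $137.23 = $200.31
Taxable wages = $2064.07 − $200.31 = $1863.76
State tax withheld: $1863.76 × 0.0708 = $131.95
Federal withholding: $1863.76 × 0.23 = $428.66
Local income tax: $1863.76 × 0.005 = $9.32
Medicare: only $159725.63 − $159274.15 = $451.48 of this check is subject → $451.48 × 0.0286 = $12.91
State unemployment insurance (employee share): $2064.07 × 0.0057 = $11.77
Roth contribution: $148.34
Total deductions = $63.08 + $137.23 + $131.95 + $428.66 + $9.32 + $12.91 + $11.77 + $148.34 = $943.26
Net pay = $2064.07 − $943.26 = $1120.81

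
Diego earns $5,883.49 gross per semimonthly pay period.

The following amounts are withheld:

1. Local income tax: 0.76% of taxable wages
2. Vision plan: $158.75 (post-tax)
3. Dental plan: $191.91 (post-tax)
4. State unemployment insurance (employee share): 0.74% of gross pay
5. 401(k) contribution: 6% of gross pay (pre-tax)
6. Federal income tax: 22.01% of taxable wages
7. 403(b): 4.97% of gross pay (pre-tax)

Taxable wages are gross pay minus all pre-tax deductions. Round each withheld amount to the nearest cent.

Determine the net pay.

401(k) contribution: $5,883.49 × 0.06 = $353.01
403(b): $5,883.49 × 0.0497 = $292.41
Pre-tax total = $353.01 + $292.41 = $645.42
Taxable wages = $5,883.49 − $645.42 = $5,238.07
Local income tax: $5,238.07 × 0.0076 = $39.81
Federal income tax: $5,238.07 × 0.2201 = $1,152.90
State unemployment insurance (employee share): $5,883.49 × 0.0074 = $43.54
Vision plan: $158.75
Dental plan: $191.91
Total deductions = $353.01 + $292.41 + $39.81 + $1,152.90 + $43.54 + $158.75 + $191.91 = $2,232.33
Net pay = $5,883.49 − $2,232.33 = $3,651.16

$3,651.16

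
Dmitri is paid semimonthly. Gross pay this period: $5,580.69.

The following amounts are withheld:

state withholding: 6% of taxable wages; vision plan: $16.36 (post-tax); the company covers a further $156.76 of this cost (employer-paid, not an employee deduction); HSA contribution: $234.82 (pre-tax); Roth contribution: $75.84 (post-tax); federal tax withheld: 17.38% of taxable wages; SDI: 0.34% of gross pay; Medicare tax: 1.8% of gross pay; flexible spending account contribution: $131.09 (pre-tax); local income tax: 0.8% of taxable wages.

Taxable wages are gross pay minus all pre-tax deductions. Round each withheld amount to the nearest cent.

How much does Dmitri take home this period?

$3,742.22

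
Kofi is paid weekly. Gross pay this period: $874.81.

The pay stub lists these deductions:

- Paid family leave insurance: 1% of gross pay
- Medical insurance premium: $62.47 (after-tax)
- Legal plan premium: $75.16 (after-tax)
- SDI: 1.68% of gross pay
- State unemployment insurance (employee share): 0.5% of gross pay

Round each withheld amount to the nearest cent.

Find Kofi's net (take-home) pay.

State unemployment insurance (employee share): $874.81 × 0.005 = $4.37
Paid family leave insurance: $874.81 × 0.01 = $8.75
SDI: $874.81 × 0.0168 = $14.70
Medical insurance premium: $62.47
Legal plan premium: $75.16
Total deductions = $4.37 + $8.75 + $14.70 + $62.47 + $75.16 = $165.45
Net pay = $874.81 − $165.45 = $709.36

$709.36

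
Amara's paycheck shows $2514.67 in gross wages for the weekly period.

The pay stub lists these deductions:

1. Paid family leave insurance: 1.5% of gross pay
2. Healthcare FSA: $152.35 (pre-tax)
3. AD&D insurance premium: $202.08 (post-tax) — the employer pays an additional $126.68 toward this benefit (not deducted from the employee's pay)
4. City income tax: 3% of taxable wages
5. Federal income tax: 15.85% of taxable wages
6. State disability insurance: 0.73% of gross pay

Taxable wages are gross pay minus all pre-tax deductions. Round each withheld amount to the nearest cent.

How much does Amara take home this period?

$1658.86

Healthcare FSA: $152.35
Taxable wages = $2514.67 − $152.35 = $2362.32
Federal income tax: $2362.32 × 0.1585 = $374.43
City income tax: $2362.32 × 0.03 = $70.87
Paid family leave insurance: $2514.67 × 0.015 = $37.72
State disability insurance: $2514.67 × 0.0073 = $18.36
AD&D insurance premium: $202.08
(Employer's $126.68 toward AD&D insurance premium is not withheld from the employee.)
Total deductions = $152.35 + $374.43 + $70.87 + $37.72 + $18.36 + $202.08 = $855.81
Net pay = $2514.67 − $855.81 = $1658.86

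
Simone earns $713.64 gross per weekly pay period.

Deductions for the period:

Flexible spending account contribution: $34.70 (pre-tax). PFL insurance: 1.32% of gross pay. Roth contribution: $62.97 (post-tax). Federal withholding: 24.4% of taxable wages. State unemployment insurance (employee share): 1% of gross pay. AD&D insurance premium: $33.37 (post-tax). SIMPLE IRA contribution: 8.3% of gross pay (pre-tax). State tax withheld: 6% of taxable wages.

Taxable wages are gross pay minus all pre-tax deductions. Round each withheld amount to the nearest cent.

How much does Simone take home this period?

SIMPLE IRA contribution: $713.64 × 0.083 = $59.23
Flexible spending account contribution: $34.70
Pre-tax total = $59.23 + $34.70 = $93.93
Taxable wages = $713.64 − $93.93 = $619.71
Federal withholding: $619.71 × 0.244 = $151.21
State tax withheld: $619.71 × 0.06 = $37.18
State unemployment insurance (employee share): $713.64 × 0.01 = $7.14
PFL insurance: $713.64 × 0.0132 = $9.42
AD&D insurance premium: $33.37
Roth contribution: $62.97
Total deductions = $59.23 + $34.70 + $151.21 + $37.18 + $7.14 + $9.42 + $33.37 + $62.97 = $395.22
Net pay = $713.64 − $395.22 = $318.42

$318.42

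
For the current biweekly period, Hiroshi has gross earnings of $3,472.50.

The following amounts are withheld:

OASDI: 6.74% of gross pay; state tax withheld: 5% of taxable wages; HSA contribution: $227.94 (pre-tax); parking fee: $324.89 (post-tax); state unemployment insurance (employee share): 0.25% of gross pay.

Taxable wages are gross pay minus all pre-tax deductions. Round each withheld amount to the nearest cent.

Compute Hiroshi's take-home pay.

$2,514.71

HSA contribution: $227.94
Taxable wages = $3,472.50 − $227.94 = $3,244.56
State tax withheld: $3,244.56 × 0.05 = $162.23
State unemployment insurance (employee share): $3,472.50 × 0.0025 = $8.68
OASDI: $3,472.50 × 0.0674 = $234.05
Parking fee: $324.89
Total deductions = $227.94 + $162.23 + $8.68 + $234.05 + $324.89 = $957.79
Net pay = $3,472.50 − $957.79 = $2,514.71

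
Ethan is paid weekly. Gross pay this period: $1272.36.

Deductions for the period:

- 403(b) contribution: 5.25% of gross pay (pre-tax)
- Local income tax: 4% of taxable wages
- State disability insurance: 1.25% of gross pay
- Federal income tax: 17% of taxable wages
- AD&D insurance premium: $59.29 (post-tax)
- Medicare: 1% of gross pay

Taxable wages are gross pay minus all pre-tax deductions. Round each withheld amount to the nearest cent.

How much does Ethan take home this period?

403(b) contribution: $1272.36 × 0.0525 = $66.80
Taxable wages = $1272.36 − $66.80 = $1205.56
Local income tax: $1205.56 × 0.04 = $48.22
Federal income tax: $1205.56 × 0.17 = $204.95
Medicare: $1272.36 × 0.01 = $12.72
State disability insurance: $1272.36 × 0.0125 = $15.90
AD&D insurance premium: $59.29
Total deductions = $66.80 + $48.22 + $204.95 + $12.72 + $15.90 + $59.29 = $407.88
Net pay = $1272.36 − $407.88 = $864.48

$864.48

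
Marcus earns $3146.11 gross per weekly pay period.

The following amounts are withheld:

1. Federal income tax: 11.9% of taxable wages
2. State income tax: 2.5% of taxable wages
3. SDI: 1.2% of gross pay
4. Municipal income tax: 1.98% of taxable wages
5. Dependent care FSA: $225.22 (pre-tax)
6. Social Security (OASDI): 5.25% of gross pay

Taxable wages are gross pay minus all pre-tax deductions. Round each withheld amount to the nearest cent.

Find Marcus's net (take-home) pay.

Dependent care FSA: $225.22
Taxable wages = $3146.11 − $225.22 = $2920.89
Federal income tax: $2920.89 × 0.119 = $347.59
Municipal income tax: $2920.89 × 0.0198 = $57.83
State income tax: $2920.89 × 0.025 = $73.02
SDI: $3146.11 × 0.012 = $37.75
Social Security (OASDI): $3146.11 × 0.0525 = $165.17
Total deductions = $225.22 + $347.59 + $57.83 + $73.02 + $37.75 + $165.17 = $906.58
Net pay = $3146.11 − $906.58 = $2239.53

$2239.53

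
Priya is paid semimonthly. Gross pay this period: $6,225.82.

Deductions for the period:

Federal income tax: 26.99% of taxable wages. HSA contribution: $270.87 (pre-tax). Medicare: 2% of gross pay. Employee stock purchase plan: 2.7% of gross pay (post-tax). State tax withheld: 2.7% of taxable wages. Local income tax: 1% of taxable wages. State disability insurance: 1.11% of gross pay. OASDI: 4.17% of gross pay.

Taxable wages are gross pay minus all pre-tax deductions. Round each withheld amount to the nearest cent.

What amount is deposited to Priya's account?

$3,506.03

HSA contribution: $270.87
Taxable wages = $6,225.82 − $270.87 = $5,954.95
Federal income tax: $5,954.95 × 0.2699 = $1,607.24
Local income tax: $5,954.95 × 0.01 = $59.55
State tax withheld: $5,954.95 × 0.027 = $160.78
Medicare: $6,225.82 × 0.02 = $124.52
OASDI: $6,225.82 × 0.0417 = $259.62
State disability insurance: $6,225.82 × 0.0111 = $69.11
Employee stock purchase plan: $6,225.82 × 0.027 = $168.10
Total deductions = $270.87 + $1,607.24 + $59.55 + $160.78 + $124.52 + $259.62 + $69.11 + $168.10 = $2,719.79
Net pay = $6,225.82 − $2,719.79 = $3,506.03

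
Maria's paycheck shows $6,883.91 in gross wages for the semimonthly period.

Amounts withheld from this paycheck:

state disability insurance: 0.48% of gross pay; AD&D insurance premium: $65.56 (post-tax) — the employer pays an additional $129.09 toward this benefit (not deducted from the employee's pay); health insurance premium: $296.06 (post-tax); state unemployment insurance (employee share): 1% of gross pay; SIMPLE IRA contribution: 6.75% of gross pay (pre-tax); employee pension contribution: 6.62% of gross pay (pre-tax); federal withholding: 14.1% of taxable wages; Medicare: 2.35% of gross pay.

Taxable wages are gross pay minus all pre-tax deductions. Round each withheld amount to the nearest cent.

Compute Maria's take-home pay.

$4,497.41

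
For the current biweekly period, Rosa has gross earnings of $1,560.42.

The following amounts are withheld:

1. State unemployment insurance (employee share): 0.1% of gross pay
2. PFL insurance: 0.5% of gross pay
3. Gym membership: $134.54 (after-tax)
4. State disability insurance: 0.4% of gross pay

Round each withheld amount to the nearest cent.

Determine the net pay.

State unemployment insurance (employee share): $1,560.42 × 0.001 = $1.56
PFL insurance: $1,560.42 × 0.005 = $7.80
State disability insurance: $1,560.42 × 0.004 = $6.24
Gym membership: $134.54
Total deductions = $1.56 + $7.80 + $6.24 + $134.54 = $150.14
Net pay = $1,560.42 − $150.14 = $1,410.28

$1,410.28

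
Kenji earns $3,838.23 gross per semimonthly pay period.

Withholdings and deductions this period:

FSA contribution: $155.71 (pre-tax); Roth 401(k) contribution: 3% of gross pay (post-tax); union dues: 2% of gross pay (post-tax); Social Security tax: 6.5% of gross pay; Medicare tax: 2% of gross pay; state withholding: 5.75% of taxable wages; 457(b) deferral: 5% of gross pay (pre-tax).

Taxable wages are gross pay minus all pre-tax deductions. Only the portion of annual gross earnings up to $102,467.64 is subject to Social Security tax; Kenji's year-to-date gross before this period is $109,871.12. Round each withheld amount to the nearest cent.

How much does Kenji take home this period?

457(b) deferral: $3,838.23 × 0.05 = $191.91
FSA contribution: $155.71
Pre-tax total = $191.91 + $155.71 = $347.62
Taxable wages = $3,838.23 − $347.62 = $3,490.61
State withholding: $3,490.61 × 0.0575 = $200.71
Social Security tax: annual cap $102,467.64 already reached (YTD $109,871.12), so $0.00
Medicare tax: $3,838.23 × 0.02 = $76.76
Roth 401(k) contribution: $3,838.23 × 0.03 = $115.15
Union dues: $3,838.23 × 0.02 = $76.76
Total deductions = $191.91 + $155.71 + $200.71 + $0.00 + $76.76 + $115.15 + $76.76 = $817.00
Net pay = $3,838.23 − $817.00 = $3,021.23

$3,021.23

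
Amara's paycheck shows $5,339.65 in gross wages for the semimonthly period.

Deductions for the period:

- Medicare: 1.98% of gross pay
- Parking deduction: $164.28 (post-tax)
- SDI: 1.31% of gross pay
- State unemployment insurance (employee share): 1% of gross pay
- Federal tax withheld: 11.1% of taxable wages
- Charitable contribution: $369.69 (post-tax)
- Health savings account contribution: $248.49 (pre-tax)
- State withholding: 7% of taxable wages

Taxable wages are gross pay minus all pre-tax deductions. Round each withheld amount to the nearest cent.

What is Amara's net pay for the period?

$3,406.61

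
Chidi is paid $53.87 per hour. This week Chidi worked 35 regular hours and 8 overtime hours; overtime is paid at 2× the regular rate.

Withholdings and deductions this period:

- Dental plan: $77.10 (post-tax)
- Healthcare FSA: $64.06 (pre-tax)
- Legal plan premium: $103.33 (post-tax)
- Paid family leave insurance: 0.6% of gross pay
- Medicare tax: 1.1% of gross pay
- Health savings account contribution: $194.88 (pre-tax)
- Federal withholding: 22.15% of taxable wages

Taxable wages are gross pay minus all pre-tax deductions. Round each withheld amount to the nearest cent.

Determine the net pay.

$1,710.11

Regular pay: 35 × $53.87 = $1,885.45
Overtime pay: 8 × $53.87 × 2 = $861.92
Gross pay = $1,885.45 + $861.92 = $2,747.37
Health savings account contribution: $194.88
Healthcare FSA: $64.06
Pre-tax total = $194.88 + $64.06 = $258.94
Taxable wages = $2,747.37 − $258.94 = $2,488.43
Federal withholding: $2,488.43 × 0.2215 = $551.19
Medicare tax: $2,747.37 × 0.011 = $30.22
Paid family leave insurance: $2,747.37 × 0.006 = $16.48
Dental plan: $77.10
Legal plan premium: $103.33
Total deductions = $194.88 + $64.06 + $551.19 + $30.22 + $16.48 + $77.10 + $103.33 = $1,037.26
Net pay = $2,747.37 − $1,037.26 = $1,710.11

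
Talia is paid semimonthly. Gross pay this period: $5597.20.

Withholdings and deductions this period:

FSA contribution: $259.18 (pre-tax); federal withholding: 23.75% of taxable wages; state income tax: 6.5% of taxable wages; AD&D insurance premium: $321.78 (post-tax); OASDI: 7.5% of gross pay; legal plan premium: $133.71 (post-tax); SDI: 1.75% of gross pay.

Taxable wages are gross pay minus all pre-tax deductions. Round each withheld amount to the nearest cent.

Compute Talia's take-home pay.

$2750.04

FSA contribution: $259.18
Taxable wages = $5597.20 − $259.18 = $5338.02
State income tax: $5338.02 × 0.065 = $346.97
Federal withholding: $5338.02 × 0.2375 = $1267.78
OASDI: $5597.20 × 0.075 = $419.79
SDI: $5597.20 × 0.0175 = $97.95
AD&D insurance premium: $321.78
Legal plan premium: $133.71
Total deductions = $259.18 + $346.97 + $1267.78 + $419.79 + $97.95 + $321.78 + $133.71 = $2847.16
Net pay = $5597.20 − $2847.16 = $2750.04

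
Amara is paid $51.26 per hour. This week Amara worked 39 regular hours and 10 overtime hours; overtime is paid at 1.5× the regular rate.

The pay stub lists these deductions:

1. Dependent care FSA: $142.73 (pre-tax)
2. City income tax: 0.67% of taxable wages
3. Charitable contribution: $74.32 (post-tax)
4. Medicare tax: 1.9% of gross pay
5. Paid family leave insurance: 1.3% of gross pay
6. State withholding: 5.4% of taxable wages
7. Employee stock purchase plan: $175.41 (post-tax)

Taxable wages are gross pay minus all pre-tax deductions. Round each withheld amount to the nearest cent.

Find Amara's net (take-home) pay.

$2,127.65

Regular pay: 39 × $51.26 = $1,999.14
Overtime pay: 10 × $51.26 × 1.5 = $768.90
Gross pay = $1,999.14 + $768.90 = $2,768.04
Dependent care FSA: $142.73
Taxable wages = $2,768.04 − $142.73 = $2,625.31
City income tax: $2,625.31 × 0.0067 = $17.59
State withholding: $2,625.31 × 0.054 = $141.77
Medicare tax: $2,768.04 × 0.019 = $52.59
Paid family leave insurance: $2,768.04 × 0.013 = $35.98
Charitable contribution: $74.32
Employee stock purchase plan: $175.41
Total deductions = $142.73 + $17.59 + $141.77 + $52.59 + $35.98 + $74.32 + $175.41 = $640.39
Net pay = $2,768.04 − $640.39 = $2,127.65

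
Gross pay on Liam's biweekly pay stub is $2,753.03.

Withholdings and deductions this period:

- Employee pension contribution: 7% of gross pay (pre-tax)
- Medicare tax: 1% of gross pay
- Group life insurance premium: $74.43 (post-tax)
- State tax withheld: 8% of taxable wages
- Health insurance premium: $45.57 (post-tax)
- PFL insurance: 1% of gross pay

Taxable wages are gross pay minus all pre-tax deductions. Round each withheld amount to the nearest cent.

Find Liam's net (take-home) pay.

$2,180.43

Employee pension contribution: $2,753.03 × 0.07 = $192.71
Taxable wages = $2,753.03 − $192.71 = $2,560.32
State tax withheld: $2,560.32 × 0.08 = $204.83
PFL insurance: $2,753.03 × 0.01 = $27.53
Medicare tax: $2,753.03 × 0.01 = $27.53
Health insurance premium: $45.57
Group life insurance premium: $74.43
Total deductions = $192.71 + $204.83 + $27.53 + $27.53 + $45.57 + $74.43 = $572.60
Net pay = $2,753.03 − $572.60 = $2,180.43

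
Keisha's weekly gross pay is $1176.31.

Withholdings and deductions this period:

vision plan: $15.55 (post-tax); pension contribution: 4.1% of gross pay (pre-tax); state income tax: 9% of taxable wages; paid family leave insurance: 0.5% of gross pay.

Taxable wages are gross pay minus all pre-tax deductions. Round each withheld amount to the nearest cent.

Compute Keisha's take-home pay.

$1005.12

Pension contribution: $1176.31 × 0.041 = $48.23
Taxable wages = $1176.31 − $48.23 = $1128.08
State income tax: $1128.08 × 0.09 = $101.53
Paid family leave insurance: $1176.31 × 0.005 = $5.88
Vision plan: $15.55
Total deductions = $48.23 + $101.53 + $5.88 + $15.55 = $171.19
Net pay = $1176.31 − $171.19 = $1005.12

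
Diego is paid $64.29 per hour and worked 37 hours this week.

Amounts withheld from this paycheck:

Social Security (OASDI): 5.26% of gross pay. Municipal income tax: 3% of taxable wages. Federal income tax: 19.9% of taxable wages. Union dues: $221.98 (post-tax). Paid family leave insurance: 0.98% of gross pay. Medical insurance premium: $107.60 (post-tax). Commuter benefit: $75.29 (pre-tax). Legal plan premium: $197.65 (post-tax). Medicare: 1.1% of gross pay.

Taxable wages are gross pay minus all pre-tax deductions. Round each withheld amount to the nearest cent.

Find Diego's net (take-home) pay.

$1,074.13

Gross pay: 37 × $64.29 = $2,378.73
Commuter benefit: $75.29
Taxable wages = $2,378.73 − $75.29 = $2,303.44
Federal income tax: $2,303.44 × 0.199 = $458.38
Municipal income tax: $2,303.44 × 0.03 = $69.10
Medicare: $2,378.73 × 0.011 = $26.17
Social Security (OASDI): $2,378.73 × 0.0526 = $125.12
Paid family leave insurance: $2,378.73 × 0.0098 = $23.31
Legal plan premium: $197.65
Medical insurance premium: $107.60
Union dues: $221.98
Total deductions = $75.29 + $458.38 + $69.10 + $26.17 + $125.12 + $23.31 + $197.65 + $107.60 + $221.98 = $1,304.60
Net pay = $2,378.73 − $1,304.60 = $1,074.13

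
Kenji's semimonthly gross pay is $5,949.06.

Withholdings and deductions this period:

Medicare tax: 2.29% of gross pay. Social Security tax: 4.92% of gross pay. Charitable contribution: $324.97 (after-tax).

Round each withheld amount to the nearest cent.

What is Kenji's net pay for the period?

$5,195.17

Medicare tax: $5,949.06 × 0.0229 = $136.23
Social Security tax: $5,949.06 × 0.0492 = $292.69
Charitable contribution: $324.97
Total deductions = $136.23 + $292.69 + $324.97 = $753.89
Net pay = $5,949.06 − $753.89 = $5,195.17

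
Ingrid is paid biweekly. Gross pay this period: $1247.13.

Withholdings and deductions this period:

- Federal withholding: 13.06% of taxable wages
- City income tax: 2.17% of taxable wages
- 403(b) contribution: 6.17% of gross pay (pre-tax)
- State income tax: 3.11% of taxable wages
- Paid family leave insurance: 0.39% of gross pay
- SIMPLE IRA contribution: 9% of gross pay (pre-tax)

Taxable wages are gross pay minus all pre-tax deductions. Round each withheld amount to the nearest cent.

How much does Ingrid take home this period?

$859.05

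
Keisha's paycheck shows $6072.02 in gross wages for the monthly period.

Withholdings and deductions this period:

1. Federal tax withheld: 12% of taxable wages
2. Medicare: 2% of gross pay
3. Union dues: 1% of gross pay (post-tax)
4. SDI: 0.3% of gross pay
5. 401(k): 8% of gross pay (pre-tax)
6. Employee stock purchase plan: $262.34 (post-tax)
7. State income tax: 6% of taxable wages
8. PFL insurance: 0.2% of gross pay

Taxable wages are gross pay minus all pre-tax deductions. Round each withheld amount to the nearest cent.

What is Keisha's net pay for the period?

$4105.87

401(k): $6072.02 × 0.08 = $485.76
Taxable wages = $6072.02 − $485.76 = $5586.26
State income tax: $5586.26 × 0.06 = $335.18
Federal tax withheld: $5586.26 × 0.12 = $670.35
SDI: $6072.02 × 0.003 = $18.22
Medicare: $6072.02 × 0.02 = $121.44
PFL insurance: $6072.02 × 0.002 = $12.14
Union dues: $6072.02 × 0.01 = $60.72
Employee stock purchase plan: $262.34
Total deductions = $485.76 + $335.18 + $670.35 + $18.22 + $121.44 + $12.14 + $60.72 + $262.34 = $1966.15
Net pay = $6072.02 − $1966.15 = $4105.87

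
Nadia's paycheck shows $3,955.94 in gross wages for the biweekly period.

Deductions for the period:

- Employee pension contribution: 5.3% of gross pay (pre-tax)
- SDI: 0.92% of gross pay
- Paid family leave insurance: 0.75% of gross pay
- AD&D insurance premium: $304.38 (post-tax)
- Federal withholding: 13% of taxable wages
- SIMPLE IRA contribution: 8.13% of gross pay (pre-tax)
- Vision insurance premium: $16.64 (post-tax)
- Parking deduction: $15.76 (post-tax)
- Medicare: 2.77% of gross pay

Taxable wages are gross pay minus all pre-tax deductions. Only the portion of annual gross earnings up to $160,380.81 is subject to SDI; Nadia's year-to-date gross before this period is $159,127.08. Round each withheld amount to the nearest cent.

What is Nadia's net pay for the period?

$2,491.89

Employee pension contribution: $3,955.94 × 0.053 = $209.66
SIMPLE IRA contribution: $3,955.94 × 0.0813 = $321.62
Pre-tax total = $209.66 + $321.62 = $531.28
Taxable wages = $3,955.94 − $531.28 = $3,424.66
Federal withholding: $3,424.66 × 0.13 = $445.21
Paid family leave insurance: $3,955.94 × 0.0075 = $29.67
SDI: only $160,380.81 − $159,127.08 = $1,253.73 of this check is subject → $1,253.73 × 0.0092 = $11.53
Medicare: $3,955.94 × 0.0277 = $109.58
Vision insurance premium: $16.64
Parking deduction: $15.76
AD&D insurance premium: $304.38
Total deductions = $209.66 + $321.62 + $445.21 + $29.67 + $11.53 + $109.58 + $16.64 + $15.76 + $304.38 = $1,464.05
Net pay = $3,955.94 − $1,464.05 = $2,491.89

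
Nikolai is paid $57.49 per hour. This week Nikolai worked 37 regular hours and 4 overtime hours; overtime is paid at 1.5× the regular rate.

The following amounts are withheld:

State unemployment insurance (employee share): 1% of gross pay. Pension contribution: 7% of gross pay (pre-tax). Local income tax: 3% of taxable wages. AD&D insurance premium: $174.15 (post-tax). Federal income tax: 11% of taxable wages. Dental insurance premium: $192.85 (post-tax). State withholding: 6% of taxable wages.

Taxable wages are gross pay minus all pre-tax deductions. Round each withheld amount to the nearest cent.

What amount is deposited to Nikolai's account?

Regular pay: 37 × $57.49 = $2,127.13
Overtime pay: 4 × $57.49 × 1.5 = $344.94
Gross pay = $2,127.13 + $344.94 = $2,472.07
Pension contribution: $2,472.07 × 0.07 = $173.04
Taxable wages = $2,472.07 − $173.04 = $2,299.03
Local income tax: $2,299.03 × 0.03 = $68.97
Federal income tax: $2,299.03 × 0.11 = $252.89
State withholding: $2,299.03 × 0.06 = $137.94
State unemployment insurance (employee share): $2,472.07 × 0.01 = $24.72
AD&D insurance premium: $174.15
Dental insurance premium: $192.85
Total deductions = $173.04 + $68.97 + $252.89 + $137.94 + $24.72 + $174.15 + $192.85 = $1,024.56
Net pay = $2,472.07 − $1,024.56 = $1,447.51

$1,447.51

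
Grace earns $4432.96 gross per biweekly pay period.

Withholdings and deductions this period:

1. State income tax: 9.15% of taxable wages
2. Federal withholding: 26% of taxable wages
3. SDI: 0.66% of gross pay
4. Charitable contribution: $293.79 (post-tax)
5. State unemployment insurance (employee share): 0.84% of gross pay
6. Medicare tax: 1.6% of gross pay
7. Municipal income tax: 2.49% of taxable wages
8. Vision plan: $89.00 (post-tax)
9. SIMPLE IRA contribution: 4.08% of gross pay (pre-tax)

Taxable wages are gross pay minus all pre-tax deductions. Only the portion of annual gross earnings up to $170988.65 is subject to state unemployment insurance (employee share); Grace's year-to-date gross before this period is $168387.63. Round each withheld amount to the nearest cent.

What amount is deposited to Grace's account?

SIMPLE IRA contribution: $4432.96 × 0.0408 = $180.86
Taxable wages = $4432.96 − $180.86 = $4252.10
State income tax: $4252.10 × 0.0915 = $389.07
Federal withholding: $4252.10 × 0.26 = $1105.55
Municipal income tax: $4252.10 × 0.0249 = $105.88
SDI: $4432.96 × 0.0066 = $29.26
State unemployment insurance (employee share): only $170988.65 − $168387.63 = $2601.02 of this check is subject → $2601.02 × 0.0084 = $21.85
Medicare tax: $4432.96 × 0.016 = $70.93
Charitable contribution: $293.79
Vision plan: $89.00
Total deductions = $180.86 + $389.07 + $1105.55 + $105.88 + $29.26 + $21.85 + $70.93 + $293.79 + $89.00 = $2286.19
Net pay = $4432.96 − $2286.19 = $2146.77

$2146.77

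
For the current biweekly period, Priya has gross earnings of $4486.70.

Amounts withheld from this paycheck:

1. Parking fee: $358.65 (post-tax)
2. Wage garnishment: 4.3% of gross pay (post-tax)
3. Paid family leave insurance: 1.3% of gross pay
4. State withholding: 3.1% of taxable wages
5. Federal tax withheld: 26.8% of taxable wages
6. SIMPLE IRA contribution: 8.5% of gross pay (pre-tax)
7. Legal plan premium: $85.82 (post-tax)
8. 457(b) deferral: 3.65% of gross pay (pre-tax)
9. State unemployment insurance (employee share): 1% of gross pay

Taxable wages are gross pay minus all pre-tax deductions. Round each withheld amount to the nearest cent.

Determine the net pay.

457(b) deferral: $4486.70 × 0.0365 = $163.76
SIMPLE IRA contribution: $4486.70 × 0.085 = $381.37
Pre-tax total = $163.76 + $381.37 = $545.13
Taxable wages = $4486.70 − $545.13 = $3941.57
Federal tax withheld: $3941.57 × 0.268 = $1056.34
State withholding: $3941.57 × 0.031 = $122.19
Paid family leave insurance: $4486.70 × 0.013 = $58.33
State unemployment insurance (employee share): $4486.70 × 0.01 = $44.87
Legal plan premium: $85.82
Wage garnishment: $4486.70 × 0.043 = $192.93
Parking fee: $358.65
Total deductions = $163.76 + $381.37 + $1056.34 + $122.19 + $58.33 + $44.87 + $85.82 + $192.93 + $358.65 = $2464.26
Net pay = $4486.70 − $2464.26 = $2022.44

$2022.44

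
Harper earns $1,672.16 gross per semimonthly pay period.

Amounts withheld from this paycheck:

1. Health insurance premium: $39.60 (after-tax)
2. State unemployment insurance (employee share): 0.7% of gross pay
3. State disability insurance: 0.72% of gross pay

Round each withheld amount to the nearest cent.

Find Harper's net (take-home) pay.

$1,608.81

State disability insurance: $1,672.16 × 0.0072 = $12.04
State unemployment insurance (employee share): $1,672.16 × 0.007 = $11.71
Health insurance premium: $39.60
Total deductions = $12.04 + $11.71 + $39.60 = $63.35
Net pay = $1,672.16 − $63.35 = $1,608.81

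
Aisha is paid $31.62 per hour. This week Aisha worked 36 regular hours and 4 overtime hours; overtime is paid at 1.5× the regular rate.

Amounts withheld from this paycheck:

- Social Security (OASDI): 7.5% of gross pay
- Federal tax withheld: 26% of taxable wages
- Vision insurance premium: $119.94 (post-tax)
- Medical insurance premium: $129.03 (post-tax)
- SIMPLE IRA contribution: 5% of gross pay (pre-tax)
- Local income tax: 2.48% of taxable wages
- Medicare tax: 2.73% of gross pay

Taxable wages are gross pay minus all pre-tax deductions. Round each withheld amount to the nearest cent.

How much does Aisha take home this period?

$517.49

Regular pay: 36 × $31.62 = $1,138.32
Overtime pay: 4 × $31.62 × 1.5 = $189.72
Gross pay = $1,138.32 + $189.72 = $1,328.04
SIMPLE IRA contribution: $1,328.04 × 0.05 = $66.40
Taxable wages = $1,328.04 − $66.40 = $1,261.64
Local income tax: $1,261.64 × 0.0248 = $31.29
Federal tax withheld: $1,261.64 × 0.26 = $328.03
Social Security (OASDI): $1,328.04 × 0.075 = $99.60
Medicare tax: $1,328.04 × 0.0273 = $36.26
Medical insurance premium: $129.03
Vision insurance premium: $119.94
Total deductions = $66.40 + $31.29 + $328.03 + $99.60 + $36.26 + $129.03 + $119.94 = $810.55
Net pay = $1,328.04 − $810.55 = $517.49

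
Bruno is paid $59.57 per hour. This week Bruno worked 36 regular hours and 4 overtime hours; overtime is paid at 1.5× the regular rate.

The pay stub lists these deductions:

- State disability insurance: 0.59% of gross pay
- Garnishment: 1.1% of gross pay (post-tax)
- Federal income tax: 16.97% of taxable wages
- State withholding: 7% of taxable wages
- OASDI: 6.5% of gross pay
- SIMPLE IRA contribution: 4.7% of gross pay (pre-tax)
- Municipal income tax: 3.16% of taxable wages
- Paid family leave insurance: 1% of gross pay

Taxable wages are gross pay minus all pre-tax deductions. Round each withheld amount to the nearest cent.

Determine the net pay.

Regular pay: 36 × $59.57 = $2,144.52
Overtime pay: 4 × $59.57 × 1.5 = $357.42
Gross pay = $2,144.52 + $357.42 = $2,501.94
SIMPLE IRA contribution: $2,501.94 × 0.047 = $117.59
Taxable wages = $2,501.94 − $117.59 = $2,384.35
Federal income tax: $2,384.35 × 0.1697 = $404.62
Municipal income tax: $2,384.35 × 0.0316 = $75.35
State withholding: $2,384.35 × 0.07 = $166.90
OASDI: $2,501.94 × 0.065 = $162.63
Paid family leave insurance: $2,501.94 × 0.01 = $25.02
State disability insurance: $2,501.94 × 0.0059 = $14.76
Garnishment: $2,501.94 × 0.011 = $27.52
Total deductions = $117.59 + $404.62 + $75.35 + $166.90 + $162.63 + $25.02 + $14.76 + $27.52 = $994.39
Net pay = $2,501.94 − $994.39 = $1,507.55

$1,507.55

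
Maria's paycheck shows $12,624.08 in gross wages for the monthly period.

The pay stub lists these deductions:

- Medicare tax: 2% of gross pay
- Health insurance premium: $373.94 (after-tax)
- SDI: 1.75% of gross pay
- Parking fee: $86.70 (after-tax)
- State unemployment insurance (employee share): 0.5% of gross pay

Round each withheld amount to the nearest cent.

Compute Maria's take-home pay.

Medicare tax: $12,624.08 × 0.02 = $252.48
SDI: $12,624.08 × 0.0175 = $220.92
State unemployment insurance (employee share): $12,624.08 × 0.005 = $63.12
Parking fee: $86.70
Health insurance premium: $373.94
Total deductions = $252.48 + $220.92 + $63.12 + $86.70 + $373.94 = $997.16
Net pay = $12,624.08 − $997.16 = $11,626.92

$11,626.92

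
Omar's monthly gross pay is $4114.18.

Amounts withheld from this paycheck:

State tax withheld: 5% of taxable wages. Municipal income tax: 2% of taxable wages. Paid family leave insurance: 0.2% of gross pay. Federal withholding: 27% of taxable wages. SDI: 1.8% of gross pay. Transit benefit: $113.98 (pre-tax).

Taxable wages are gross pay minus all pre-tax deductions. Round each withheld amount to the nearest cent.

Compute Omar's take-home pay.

$2557.85

Transit benefit: $113.98
Taxable wages = $4114.18 − $113.98 = $4000.20
State tax withheld: $4000.20 × 0.05 = $200.01
Municipal income tax: $4000.20 × 0.02 = $80.00
Federal withholding: $4000.20 × 0.27 = $1080.05
SDI: $4114.18 × 0.018 = $74.06
Paid family leave insurance: $4114.18 × 0.002 = $8.23
Total deductions = $113.98 + $200.01 + $80.00 + $1080.05 + $74.06 + $8.23 = $1556.33
Net pay = $4114.18 − $1556.33 = $2557.85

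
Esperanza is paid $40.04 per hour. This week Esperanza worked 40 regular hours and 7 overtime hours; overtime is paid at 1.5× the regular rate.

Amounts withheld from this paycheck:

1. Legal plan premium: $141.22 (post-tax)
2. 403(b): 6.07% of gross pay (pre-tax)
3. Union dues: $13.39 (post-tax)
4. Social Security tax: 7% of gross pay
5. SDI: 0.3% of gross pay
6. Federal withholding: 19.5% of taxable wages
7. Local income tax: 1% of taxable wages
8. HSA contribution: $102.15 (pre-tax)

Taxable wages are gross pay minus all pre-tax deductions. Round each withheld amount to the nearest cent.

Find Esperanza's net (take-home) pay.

$1,126.50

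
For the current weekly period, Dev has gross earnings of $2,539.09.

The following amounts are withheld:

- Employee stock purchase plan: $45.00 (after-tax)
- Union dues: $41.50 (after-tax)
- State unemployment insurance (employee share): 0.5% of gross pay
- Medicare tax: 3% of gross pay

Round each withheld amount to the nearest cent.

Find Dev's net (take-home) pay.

$2,363.72

State unemployment insurance (employee share): $2,539.09 × 0.005 = $12.70
Medicare tax: $2,539.09 × 0.03 = $76.17
Employee stock purchase plan: $45.00
Union dues: $41.50
Total deductions = $12.70 + $76.17 + $45.00 + $41.50 = $175.37
Net pay = $2,539.09 − $175.37 = $2,363.72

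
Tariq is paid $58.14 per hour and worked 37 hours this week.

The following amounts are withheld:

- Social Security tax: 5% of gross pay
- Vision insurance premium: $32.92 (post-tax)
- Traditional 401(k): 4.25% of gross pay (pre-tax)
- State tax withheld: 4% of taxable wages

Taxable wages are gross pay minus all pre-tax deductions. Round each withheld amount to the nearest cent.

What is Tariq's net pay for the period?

$1,836.88

Gross pay: 37 × $58.14 = $2,151.18
Traditional 401(k): $2,151.18 × 0.0425 = $91.43
Taxable wages = $2,151.18 − $91.43 = $2,059.75
State tax withheld: $2,059.75 × 0.04 = $82.39
Social Security tax: $2,151.18 × 0.05 = $107.56
Vision insurance premium: $32.92
Total deductions = $91.43 + $82.39 + $107.56 + $32.92 = $314.30
Net pay = $2,151.18 − $314.30 = $1,836.88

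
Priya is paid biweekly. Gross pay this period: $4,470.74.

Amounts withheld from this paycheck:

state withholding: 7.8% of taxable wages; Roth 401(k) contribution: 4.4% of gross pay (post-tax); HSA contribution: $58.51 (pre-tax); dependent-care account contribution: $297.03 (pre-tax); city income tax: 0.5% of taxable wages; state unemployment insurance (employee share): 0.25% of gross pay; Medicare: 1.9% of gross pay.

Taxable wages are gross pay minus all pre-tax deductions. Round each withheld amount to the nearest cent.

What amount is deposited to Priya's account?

HSA contribution: $58.51
Dependent-care account contribution: $297.03
Pre-tax total = $58.51 + $297.03 = $355.54
Taxable wages = $4,470.74 − $355.54 = $4,115.20
City income tax: $4,115.20 × 0.005 = $20.58
State withholding: $4,115.20 × 0.078 = $320.99
Medicare: $4,470.74 × 0.019 = $84.94
State unemployment insurance (employee share): $4,470.74 × 0.0025 = $11.18
Roth 401(k) contribution: $4,470.74 × 0.044 = $196.71
Total deductions = $58.51 + $297.03 + $20.58 + $320.99 + $84.94 + $11.18 + $196.71 = $989.94
Net pay = $4,470.74 − $989.94 = $3,480.80

$3,480.80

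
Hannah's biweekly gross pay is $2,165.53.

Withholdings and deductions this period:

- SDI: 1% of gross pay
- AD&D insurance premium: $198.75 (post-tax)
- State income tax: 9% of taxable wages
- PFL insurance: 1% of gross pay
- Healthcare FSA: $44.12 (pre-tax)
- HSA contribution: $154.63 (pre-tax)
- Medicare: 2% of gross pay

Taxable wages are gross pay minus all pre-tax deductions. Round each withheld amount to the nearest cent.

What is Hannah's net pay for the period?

Healthcare FSA: $44.12
HSA contribution: $154.63
Pre-tax total = $44.12 + $154.63 = $198.75
Taxable wages = $2,165.53 − $198.75 = $1,966.78
State income tax: $1,966.78 × 0.09 = $177.01
Medicare: $2,165.53 × 0.02 = $43.31
PFL insurance: $2,165.53 × 0.01 = $21.66
SDI: $2,165.53 × 0.01 = $21.66
AD&D insurance premium: $198.75
Total deductions = $44.12 + $154.63 + $177.01 + $43.31 + $21.66 + $21.66 + $198.75 = $661.14
Net pay = $2,165.53 − $661.14 = $1,504.39

$1,504.39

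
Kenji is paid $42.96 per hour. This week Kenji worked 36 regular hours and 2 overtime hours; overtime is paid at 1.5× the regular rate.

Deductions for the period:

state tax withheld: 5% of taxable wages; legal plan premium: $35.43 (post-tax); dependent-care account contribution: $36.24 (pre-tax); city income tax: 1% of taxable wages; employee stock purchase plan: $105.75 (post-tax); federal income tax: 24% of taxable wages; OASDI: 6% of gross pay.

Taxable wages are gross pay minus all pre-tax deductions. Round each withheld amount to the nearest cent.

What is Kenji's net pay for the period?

$905.73

Regular pay: 36 × $42.96 = $1546.56
Overtime pay: 2 × $42.96 × 1.5 = $128.88
Gross pay = $1546.56 + $128.88 = $1675.44
Dependent-care account contribution: $36.24
Taxable wages = $1675.44 − $36.24 = $1639.20
City income tax: $1639.20 × 0.01 = $16.39
State tax withheld: $1639.20 × 0.05 = $81.96
Federal income tax: $1639.20 × 0.24 = $393.41
OASDI: $1675.44 × 0.06 = $100.53
Legal plan premium: $35.43
Employee stock purchase plan: $105.75
Total deductions = $36.24 + $16.39 + $81.96 + $393.41 + $100.53 + $35.43 + $105.75 = $769.71
Net pay = $1675.44 − $769.71 = $905.73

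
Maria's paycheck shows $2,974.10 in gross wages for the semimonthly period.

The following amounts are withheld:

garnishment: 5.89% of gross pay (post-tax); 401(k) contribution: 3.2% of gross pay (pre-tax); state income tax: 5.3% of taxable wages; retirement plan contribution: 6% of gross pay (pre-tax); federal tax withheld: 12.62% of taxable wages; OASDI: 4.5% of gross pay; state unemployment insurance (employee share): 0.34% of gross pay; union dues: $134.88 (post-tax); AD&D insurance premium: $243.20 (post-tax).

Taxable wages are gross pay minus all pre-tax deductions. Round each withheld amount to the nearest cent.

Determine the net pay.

$1,519.36

401(k) contribution: $2,974.10 × 0.032 = $95.17
Retirement plan contribution: $2,974.10 × 0.06 = $178.45
Pre-tax total = $95.17 + $178.45 = $273.62
Taxable wages = $2,974.10 − $273.62 = $2,700.48
Federal tax withheld: $2,700.48 × 0.1262 = $340.80
State income tax: $2,700.48 × 0.053 = $143.13
OASDI: $2,974.10 × 0.045 = $133.83
State unemployment insurance (employee share): $2,974.10 × 0.0034 = $10.11
Garnishment: $2,974.10 × 0.0589 = $175.17
Union dues: $134.88
AD&D insurance premium: $243.20
Total deductions = $95.17 + $178.45 + $340.80 + $143.13 + $133.83 + $10.11 + $175.17 + $134.88 + $243.20 = $1,454.74
Net pay = $2,974.10 − $1,454.74 = $1,519.36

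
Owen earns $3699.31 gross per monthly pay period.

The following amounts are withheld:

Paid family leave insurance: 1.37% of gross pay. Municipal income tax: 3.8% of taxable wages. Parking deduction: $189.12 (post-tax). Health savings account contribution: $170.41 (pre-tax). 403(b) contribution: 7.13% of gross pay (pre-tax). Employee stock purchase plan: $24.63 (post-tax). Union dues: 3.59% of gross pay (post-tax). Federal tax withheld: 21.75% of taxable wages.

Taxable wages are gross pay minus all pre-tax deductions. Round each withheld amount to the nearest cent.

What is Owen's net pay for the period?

403(b) contribution: $3699.31 × 0.0713 = $263.76
Health savings account contribution: $170.41
Pre-tax total = $263.76 + $170.41 = $434.17
Taxable wages = $3699.31 − $434.17 = $3265.14
Municipal income tax: $3265.14 × 0.038 = $124.08
Federal tax withheld: $3265.14 × 0.2175 = $710.17
Paid family leave insurance: $3699.31 × 0.0137 = $50.68
Employee stock purchase plan: $24.63
Union dues: $3699.31 × 0.0359 = $132.81
Parking deduction: $189.12
Total deductions = $263.76 + $170.41 + $124.08 + $710.17 + $50.68 + $24.63 + $132.81 + $189.12 = $1665.66
Net pay = $3699.31 − $1665.66 = $2033.65

$2033.65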